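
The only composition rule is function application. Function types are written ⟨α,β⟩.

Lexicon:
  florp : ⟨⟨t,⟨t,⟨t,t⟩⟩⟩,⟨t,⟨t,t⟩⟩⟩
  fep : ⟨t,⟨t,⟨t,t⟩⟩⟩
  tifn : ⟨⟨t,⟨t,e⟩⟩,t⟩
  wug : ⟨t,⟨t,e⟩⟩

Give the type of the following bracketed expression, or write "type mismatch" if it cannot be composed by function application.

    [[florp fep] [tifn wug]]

[florp fep]: florp is ⟨⟨t,⟨t,⟨t,t⟩⟩⟩,⟨t,⟨t,t⟩⟩⟩, fep is ⟨t,⟨t,⟨t,t⟩⟩⟩; result ⟨t,⟨t,t⟩⟩.
[tifn wug]: tifn is ⟨⟨t,⟨t,e⟩⟩,t⟩, wug is ⟨t,⟨t,e⟩⟩; result t.
[[florp fep] [tifn wug]]: [florp fep] is ⟨t,⟨t,t⟩⟩, [tifn wug] is t; result ⟨t,t⟩.

⟨t,t⟩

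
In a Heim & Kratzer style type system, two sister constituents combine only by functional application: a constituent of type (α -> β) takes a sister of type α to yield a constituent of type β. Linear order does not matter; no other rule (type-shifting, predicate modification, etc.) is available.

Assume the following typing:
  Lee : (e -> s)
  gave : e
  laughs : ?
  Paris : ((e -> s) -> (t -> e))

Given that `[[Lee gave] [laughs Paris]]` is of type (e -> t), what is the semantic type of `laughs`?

(((e -> s) -> (t -> e)) -> (s -> (e -> t)))

For [[Lee gave] [laughs Paris]] to have type (e -> t) with [Lee gave] of type s, [laughs Paris] must be the function: [laughs Paris] : (s -> (e -> t)).
For [laughs Paris] to have type (s -> (e -> t)) with Paris of type ((e -> s) -> (t -> e)), laughs must be the function: laughs : (((e -> s) -> (t -> e)) -> (s -> (e -> t))).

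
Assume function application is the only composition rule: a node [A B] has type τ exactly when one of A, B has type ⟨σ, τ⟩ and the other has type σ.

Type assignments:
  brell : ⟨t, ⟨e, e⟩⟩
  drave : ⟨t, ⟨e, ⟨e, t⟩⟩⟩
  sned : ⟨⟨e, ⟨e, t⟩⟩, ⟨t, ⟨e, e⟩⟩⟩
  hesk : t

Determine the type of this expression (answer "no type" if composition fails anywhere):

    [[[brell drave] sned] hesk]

[brell drave]: ⟨t, ⟨e, e⟩⟩ and ⟨t, ⟨e, ⟨e, t⟩⟩⟩ cannot combine by function application — type clash.

no type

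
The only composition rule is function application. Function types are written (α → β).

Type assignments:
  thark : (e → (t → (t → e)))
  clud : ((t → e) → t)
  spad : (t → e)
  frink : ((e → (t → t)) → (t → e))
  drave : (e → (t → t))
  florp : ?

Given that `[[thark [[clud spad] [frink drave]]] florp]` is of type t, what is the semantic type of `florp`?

[[thark [[clud spad] [frink drave]]] florp] is required to be t. [thark [[clud spad] [frink drave]]] : (t → (t → e)) cannot yield t as functor, so florp : ((t → (t → e)) → t).

((t → (t → e)) → t)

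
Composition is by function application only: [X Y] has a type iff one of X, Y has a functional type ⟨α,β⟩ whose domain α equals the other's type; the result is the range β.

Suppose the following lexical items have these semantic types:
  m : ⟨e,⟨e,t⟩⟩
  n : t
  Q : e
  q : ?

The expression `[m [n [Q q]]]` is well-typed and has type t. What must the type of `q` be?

⟨e,⟨t,⟨⟨e,⟨e,t⟩⟩,t⟩⟩⟩

[m [n [Q q]]] is required to be t. m : ⟨e,⟨e,t⟩⟩ cannot yield t as functor, so [n [Q q]] : ⟨⟨e,⟨e,t⟩⟩,t⟩.
[n [Q q]] is required to be ⟨⟨e,⟨e,t⟩⟩,t⟩. n : t cannot yield ⟨⟨e,⟨e,t⟩⟩,t⟩ as functor, so [Q q] : ⟨t,⟨⟨e,⟨e,t⟩⟩,t⟩⟩.
[Q q] is required to be ⟨t,⟨⟨e,⟨e,t⟩⟩,t⟩⟩. Q : e cannot yield ⟨t,⟨⟨e,⟨e,t⟩⟩,t⟩⟩ as functor, so q : ⟨e,⟨t,⟨⟨e,⟨e,t⟩⟩,t⟩⟩⟩.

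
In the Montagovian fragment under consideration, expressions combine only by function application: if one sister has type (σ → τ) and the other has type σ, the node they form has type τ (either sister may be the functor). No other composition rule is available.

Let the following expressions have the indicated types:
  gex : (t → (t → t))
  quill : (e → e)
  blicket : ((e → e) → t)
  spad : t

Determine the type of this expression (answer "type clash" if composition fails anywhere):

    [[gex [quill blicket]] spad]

[quill blicket] — blicket of type ((e → e) → t) combines with quill of type (e → e): type t.
[gex [quill blicket]] — gex of type (t → (t → t)) combines with [quill blicket] of type t: type (t → t).
[[gex [quill blicket]] spad] — [gex [quill blicket]] of type (t → t) combines with spad of type t: type t.

t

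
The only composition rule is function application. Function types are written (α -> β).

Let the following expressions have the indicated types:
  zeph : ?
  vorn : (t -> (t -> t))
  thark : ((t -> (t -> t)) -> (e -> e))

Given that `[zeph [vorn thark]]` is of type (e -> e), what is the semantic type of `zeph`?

[zeph [vorn thark]] must have type (e -> e). The sister [vorn thark] has type (e -> e); that is not a function onto (e -> e), so zeph must be the functor, of type ((e -> e) -> (e -> e)).

((e -> e) -> (e -> e))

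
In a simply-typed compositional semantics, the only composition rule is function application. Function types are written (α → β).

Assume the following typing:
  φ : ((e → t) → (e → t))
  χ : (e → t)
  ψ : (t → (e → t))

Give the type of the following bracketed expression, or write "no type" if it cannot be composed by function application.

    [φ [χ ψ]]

At [χ ψ]: neither (e → t) nor (t → (e → t)) can take the other as argument; the node is ill-typed.

no type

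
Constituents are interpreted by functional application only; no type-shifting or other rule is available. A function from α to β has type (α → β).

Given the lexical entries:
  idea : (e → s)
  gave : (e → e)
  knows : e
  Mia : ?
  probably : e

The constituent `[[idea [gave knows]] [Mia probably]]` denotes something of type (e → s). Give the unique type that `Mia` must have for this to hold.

[[idea [gave knows]] [Mia probably]] must have type (e → s). The sister [idea [gave knows]] has type s; that is not a function onto (e → s), so [Mia probably] must be the functor, of type (s → (e → s)).
[Mia probably] must have type (s → (e → s)). The sister probably has type e; that is not a function onto (s → (e → s)), so Mia must be the functor, of type (e → (s → (e → s))).

(e → (s → (e → s)))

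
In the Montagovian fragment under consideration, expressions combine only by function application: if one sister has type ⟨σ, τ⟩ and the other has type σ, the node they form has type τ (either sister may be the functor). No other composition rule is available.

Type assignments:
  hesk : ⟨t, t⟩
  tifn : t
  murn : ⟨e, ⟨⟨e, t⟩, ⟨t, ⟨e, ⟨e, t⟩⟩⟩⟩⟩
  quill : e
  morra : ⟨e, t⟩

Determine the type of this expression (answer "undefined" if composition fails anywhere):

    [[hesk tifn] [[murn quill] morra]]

⟨e, ⟨e, t⟩⟩

At [hesk tifn], hesk : ⟨t, t⟩ takes tifn : t, giving t.
At [murn quill], murn : ⟨e, ⟨⟨e, t⟩, ⟨t, ⟨e, ⟨e, t⟩⟩⟩⟩⟩ takes quill : e, giving ⟨⟨e, t⟩, ⟨t, ⟨e, ⟨e, t⟩⟩⟩⟩.
At [[murn quill] morra], [murn quill] : ⟨⟨e, t⟩, ⟨t, ⟨e, ⟨e, t⟩⟩⟩⟩ takes morra : ⟨e, t⟩, giving ⟨t, ⟨e, ⟨e, t⟩⟩⟩.
At [[hesk tifn] [[murn quill] morra]], [[murn quill] morra] : ⟨t, ⟨e, ⟨e, t⟩⟩⟩ takes [hesk tifn] : t, giving ⟨e, ⟨e, t⟩⟩.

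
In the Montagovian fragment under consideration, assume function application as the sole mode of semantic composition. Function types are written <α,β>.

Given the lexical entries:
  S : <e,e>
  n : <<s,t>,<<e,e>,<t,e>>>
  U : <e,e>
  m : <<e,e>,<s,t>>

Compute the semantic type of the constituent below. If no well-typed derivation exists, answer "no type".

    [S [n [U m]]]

<t,e>

[U m]: functor m : <<e,e>,<s,t>>, argument U : <e,e>; result <s,t>.
[n [U m]]: functor n : <<s,t>,<<e,e>,<t,e>>>, argument [U m] : <s,t>; result <<e,e>,<t,e>>.
[S [n [U m]]]: functor [n [U m]] : <<e,e>,<t,e>>, argument S : <e,e>; result <t,e>.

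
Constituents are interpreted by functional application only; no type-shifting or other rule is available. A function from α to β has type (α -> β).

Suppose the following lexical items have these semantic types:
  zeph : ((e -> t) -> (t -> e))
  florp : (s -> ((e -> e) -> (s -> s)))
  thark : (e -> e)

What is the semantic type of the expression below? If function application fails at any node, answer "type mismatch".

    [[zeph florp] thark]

[zeph florp]: ((e -> t) -> (t -> e)) and (s -> ((e -> e) -> (s -> s))) cannot combine by function application — type clash.

type mismatch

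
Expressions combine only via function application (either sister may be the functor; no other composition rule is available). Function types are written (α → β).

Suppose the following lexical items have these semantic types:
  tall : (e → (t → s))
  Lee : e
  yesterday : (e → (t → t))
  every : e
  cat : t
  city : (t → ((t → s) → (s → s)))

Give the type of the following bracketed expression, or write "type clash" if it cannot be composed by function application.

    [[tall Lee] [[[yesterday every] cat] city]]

[tall Lee]: functor tall : (e → (t → s)), argument Lee : e; result (t → s).
[yesterday every]: functor yesterday : (e → (t → t)), argument every : e; result (t → t).
[[yesterday every] cat]: functor [yesterday every] : (t → t), argument cat : t; result t.
[[[yesterday every] cat] city]: functor city : (t → ((t → s) → (s → s))), argument [[yesterday every] cat] : t; result ((t → s) → (s → s)).
[[tall Lee] [[[yesterday every] cat] city]]: functor [[[yesterday every] cat] city] : ((t → s) → (s → s)), argument [tall Lee] : (t → s); result (s → s).

(s → s)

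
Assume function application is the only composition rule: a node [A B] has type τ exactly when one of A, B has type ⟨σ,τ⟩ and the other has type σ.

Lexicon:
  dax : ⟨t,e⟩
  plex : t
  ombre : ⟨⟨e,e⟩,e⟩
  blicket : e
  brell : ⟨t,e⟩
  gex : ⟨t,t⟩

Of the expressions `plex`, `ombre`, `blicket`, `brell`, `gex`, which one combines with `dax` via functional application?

plex — combines: dax : ⟨t,e⟩ takes plex : t as argument, giving e.
ombre : ⟨⟨e,e⟩,e⟩ — does not combine with dax.
blicket : e — does not combine with dax.
brell : ⟨t,e⟩ — does not combine with dax.
gex : ⟨t,t⟩ — does not combine with dax.

plex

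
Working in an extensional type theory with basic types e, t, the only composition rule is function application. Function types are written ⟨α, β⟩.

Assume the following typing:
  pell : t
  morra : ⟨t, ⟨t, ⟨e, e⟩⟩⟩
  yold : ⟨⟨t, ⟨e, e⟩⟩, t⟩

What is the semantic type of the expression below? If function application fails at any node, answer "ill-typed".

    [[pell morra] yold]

[pell morra]: morra is ⟨t, ⟨t, ⟨e, e⟩⟩⟩, pell is t; result ⟨t, ⟨e, e⟩⟩.
[[pell morra] yold]: yold is ⟨⟨t, ⟨e, e⟩⟩, t⟩, [pell morra] is ⟨t, ⟨e, e⟩⟩; result t.

t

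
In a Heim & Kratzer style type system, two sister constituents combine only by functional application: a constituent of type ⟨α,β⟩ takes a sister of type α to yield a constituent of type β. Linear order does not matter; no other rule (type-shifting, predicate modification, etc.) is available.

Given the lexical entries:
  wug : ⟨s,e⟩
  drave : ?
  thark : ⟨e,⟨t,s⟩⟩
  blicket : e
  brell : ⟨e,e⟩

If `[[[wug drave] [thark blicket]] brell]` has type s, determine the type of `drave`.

⟨⟨s,e⟩,⟨⟨t,s⟩,⟨⟨e,e⟩,s⟩⟩⟩

[[[wug drave] [thark blicket]] brell] is required to be s. brell : ⟨e,e⟩ cannot yield s as functor, so [[wug drave] [thark blicket]] : ⟨⟨e,e⟩,s⟩.
[[wug drave] [thark blicket]] is required to be ⟨⟨e,e⟩,s⟩. [thark blicket] : ⟨t,s⟩ cannot yield ⟨⟨e,e⟩,s⟩ as functor, so [wug drave] : ⟨⟨t,s⟩,⟨⟨e,e⟩,s⟩⟩.
[wug drave] is required to be ⟨⟨t,s⟩,⟨⟨e,e⟩,s⟩⟩. wug : ⟨s,e⟩ cannot yield ⟨⟨t,s⟩,⟨⟨e,e⟩,s⟩⟩ as functor, so drave : ⟨⟨s,e⟩,⟨⟨t,s⟩,⟨⟨e,e⟩,s⟩⟩⟩.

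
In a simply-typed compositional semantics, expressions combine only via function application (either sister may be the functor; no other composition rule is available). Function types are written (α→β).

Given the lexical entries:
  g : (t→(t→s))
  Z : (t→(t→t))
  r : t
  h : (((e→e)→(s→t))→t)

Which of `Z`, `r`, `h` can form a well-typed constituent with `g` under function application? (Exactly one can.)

Z : (t→(t→t)) — neither side's domain matches the other.
r — combines: g : (t→(t→s)) takes r : t as argument, giving (t→s).
h : (((e→e)→(s→t))→t) — neither side's domain matches the other.

r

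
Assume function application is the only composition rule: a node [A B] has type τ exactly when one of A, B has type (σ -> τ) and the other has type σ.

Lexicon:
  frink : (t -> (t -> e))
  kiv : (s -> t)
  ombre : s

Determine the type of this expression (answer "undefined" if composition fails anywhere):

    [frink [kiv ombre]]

[kiv ombre]: (s -> t) applied to s yields t.
[frink [kiv ombre]]: (t -> (t -> e)) applied to t yields (t -> e).

(t -> e)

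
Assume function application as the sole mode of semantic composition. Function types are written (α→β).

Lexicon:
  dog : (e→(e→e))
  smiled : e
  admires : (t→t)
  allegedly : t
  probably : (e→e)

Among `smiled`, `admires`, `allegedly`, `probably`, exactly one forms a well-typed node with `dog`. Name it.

smiled — combines: dog : (e→(e→e)) takes smiled : e as argument, giving (e→e).
admires : (t→t) — dog needs e; admires needs t; neither fits.
allegedly : t — dog needs e; allegedly needs nothing (atomic); neither fits.
probably : (e→e) — dog needs e; probably needs e; neither fits.

smiled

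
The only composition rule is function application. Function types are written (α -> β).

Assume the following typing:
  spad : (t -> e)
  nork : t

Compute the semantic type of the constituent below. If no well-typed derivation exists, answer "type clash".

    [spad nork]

e

[spad nork]: (t -> e) applied to t yields e.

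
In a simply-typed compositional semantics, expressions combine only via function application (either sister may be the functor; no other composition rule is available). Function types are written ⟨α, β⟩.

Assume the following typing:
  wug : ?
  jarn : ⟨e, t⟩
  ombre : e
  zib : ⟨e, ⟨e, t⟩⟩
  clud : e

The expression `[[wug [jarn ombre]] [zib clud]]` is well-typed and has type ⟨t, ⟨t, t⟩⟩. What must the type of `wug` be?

⟨t, ⟨⟨e, t⟩, ⟨t, ⟨t, t⟩⟩⟩⟩

For [[wug [jarn ombre]] [zib clud]] to have type ⟨t, ⟨t, t⟩⟩ with [zib clud] of type ⟨e, t⟩, [wug [jarn ombre]] must be the function: [wug [jarn ombre]] : ⟨⟨e, t⟩, ⟨t, ⟨t, t⟩⟩⟩.
For [wug [jarn ombre]] to have type ⟨⟨e, t⟩, ⟨t, ⟨t, t⟩⟩⟩ with [jarn ombre] of type t, wug must be the function: wug : ⟨t, ⟨⟨e, t⟩, ⟨t, ⟨t, t⟩⟩⟩⟩.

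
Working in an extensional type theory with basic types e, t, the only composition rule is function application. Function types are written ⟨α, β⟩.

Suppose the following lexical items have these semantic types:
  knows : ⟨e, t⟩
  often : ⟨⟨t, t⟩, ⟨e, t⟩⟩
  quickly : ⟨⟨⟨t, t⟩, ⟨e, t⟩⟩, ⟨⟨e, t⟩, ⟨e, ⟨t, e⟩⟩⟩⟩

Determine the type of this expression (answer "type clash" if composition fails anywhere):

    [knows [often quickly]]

⟨e, ⟨t, e⟩⟩

[often quickly]: ⟨⟨⟨t, t⟩, ⟨e, t⟩⟩, ⟨⟨e, t⟩, ⟨e, ⟨t, e⟩⟩⟩⟩ applied to ⟨⟨t, t⟩, ⟨e, t⟩⟩ yields ⟨⟨e, t⟩, ⟨e, ⟨t, e⟩⟩⟩.
[knows [often quickly]]: ⟨⟨e, t⟩, ⟨e, ⟨t, e⟩⟩⟩ applied to ⟨e, t⟩ yields ⟨e, ⟨t, e⟩⟩.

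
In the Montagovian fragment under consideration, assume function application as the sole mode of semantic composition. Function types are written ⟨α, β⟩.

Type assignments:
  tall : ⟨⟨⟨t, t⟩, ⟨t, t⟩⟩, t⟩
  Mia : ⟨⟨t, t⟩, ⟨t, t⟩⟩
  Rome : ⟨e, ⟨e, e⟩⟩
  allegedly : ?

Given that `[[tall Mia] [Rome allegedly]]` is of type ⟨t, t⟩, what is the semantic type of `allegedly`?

⟨⟨e, ⟨e, e⟩⟩, ⟨t, ⟨t, t⟩⟩⟩

For [[tall Mia] [Rome allegedly]] to have type ⟨t, t⟩ with [tall Mia] of type t, [Rome allegedly] must be the function: [Rome allegedly] : ⟨t, ⟨t, t⟩⟩.
For [Rome allegedly] to have type ⟨t, ⟨t, t⟩⟩ with Rome of type ⟨e, ⟨e, e⟩⟩, allegedly must be the function: allegedly : ⟨⟨e, ⟨e, e⟩⟩, ⟨t, ⟨t, t⟩⟩⟩.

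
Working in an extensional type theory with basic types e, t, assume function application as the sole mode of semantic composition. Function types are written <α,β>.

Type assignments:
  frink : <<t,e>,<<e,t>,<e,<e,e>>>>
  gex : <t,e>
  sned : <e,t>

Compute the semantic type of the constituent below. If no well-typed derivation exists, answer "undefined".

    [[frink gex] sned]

[frink gex]: frink is <<t,e>,<<e,t>,<e,<e,e>>>>, gex is <t,e>; result <<e,t>,<e,<e,e>>>.
[[frink gex] sned]: [frink gex] is <<e,t>,<e,<e,e>>>, sned is <e,t>; result <e,<e,e>>.

<e,<e,e>>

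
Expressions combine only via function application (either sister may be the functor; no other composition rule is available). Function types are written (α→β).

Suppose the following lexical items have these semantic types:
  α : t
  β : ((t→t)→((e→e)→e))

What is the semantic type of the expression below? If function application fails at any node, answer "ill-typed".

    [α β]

ill-typed

[α β]: t with ((t→t)→((e→e)→e)) — neither is a function whose domain matches the other; composition fails here.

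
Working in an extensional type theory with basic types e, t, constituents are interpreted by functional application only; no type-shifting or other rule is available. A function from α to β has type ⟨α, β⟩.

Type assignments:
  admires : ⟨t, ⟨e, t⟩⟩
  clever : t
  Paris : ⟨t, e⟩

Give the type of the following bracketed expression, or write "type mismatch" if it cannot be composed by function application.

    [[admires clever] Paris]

[admires clever]: functor admires : ⟨t, ⟨e, t⟩⟩, argument clever : t; result ⟨e, t⟩.
At [[admires clever] Paris]: neither ⟨e, t⟩ nor ⟨t, e⟩ can take the other as argument; the node is ill-typed.

type mismatch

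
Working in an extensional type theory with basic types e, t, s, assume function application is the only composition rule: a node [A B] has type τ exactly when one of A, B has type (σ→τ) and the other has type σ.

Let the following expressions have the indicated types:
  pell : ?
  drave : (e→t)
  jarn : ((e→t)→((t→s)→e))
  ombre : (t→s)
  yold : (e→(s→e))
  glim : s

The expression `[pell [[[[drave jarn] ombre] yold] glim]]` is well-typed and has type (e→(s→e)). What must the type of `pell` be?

(e→(e→(s→e)))

[pell [[[[drave jarn] ombre] yold] glim]] must have type (e→(s→e)). The sister [[[[drave jarn] ombre] yold] glim] has type e; that is not a function onto (e→(s→e)), so pell must be the functor, of type (e→(e→(s→e))).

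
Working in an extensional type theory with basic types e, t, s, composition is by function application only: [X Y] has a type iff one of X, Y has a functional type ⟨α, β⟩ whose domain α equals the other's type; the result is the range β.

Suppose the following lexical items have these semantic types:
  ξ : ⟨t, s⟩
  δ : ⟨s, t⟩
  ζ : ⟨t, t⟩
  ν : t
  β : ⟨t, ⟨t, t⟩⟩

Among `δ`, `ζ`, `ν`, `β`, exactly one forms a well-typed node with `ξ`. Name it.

δ : ⟨s, t⟩ — ξ needs t; δ needs s; neither fits.
ζ : ⟨t, t⟩ — ξ needs t; ζ needs t; neither fits.
ν — combines: ξ : ⟨t, s⟩ takes ν : t as argument, giving s.
β : ⟨t, ⟨t, t⟩⟩ — ξ needs t; β needs t; neither fits.

ν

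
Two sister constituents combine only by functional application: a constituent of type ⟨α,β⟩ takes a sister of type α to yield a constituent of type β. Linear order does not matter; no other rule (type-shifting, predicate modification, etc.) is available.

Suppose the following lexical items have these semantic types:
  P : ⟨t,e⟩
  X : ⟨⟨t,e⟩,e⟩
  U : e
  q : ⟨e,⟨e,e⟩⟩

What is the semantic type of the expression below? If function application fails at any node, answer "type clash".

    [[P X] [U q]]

[P X]: functor X : ⟨⟨t,e⟩,e⟩, argument P : ⟨t,e⟩; result e.
[U q]: functor q : ⟨e,⟨e,e⟩⟩, argument U : e; result ⟨e,e⟩.
[[P X] [U q]]: functor [U q] : ⟨e,e⟩, argument [P X] : e; result e.

e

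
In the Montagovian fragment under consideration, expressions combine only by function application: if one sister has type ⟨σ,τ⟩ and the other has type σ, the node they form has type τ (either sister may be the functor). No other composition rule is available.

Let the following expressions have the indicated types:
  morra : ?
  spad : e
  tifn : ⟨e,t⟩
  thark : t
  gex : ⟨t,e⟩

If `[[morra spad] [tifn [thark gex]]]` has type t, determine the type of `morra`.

⟨e,⟨t,t⟩⟩

[[morra spad] [tifn [thark gex]]] is required to be t. [tifn [thark gex]] : t cannot yield t as functor, so [morra spad] : ⟨t,t⟩.
[morra spad] is required to be ⟨t,t⟩. spad : e cannot yield ⟨t,t⟩ as functor, so morra : ⟨e,⟨t,t⟩⟩.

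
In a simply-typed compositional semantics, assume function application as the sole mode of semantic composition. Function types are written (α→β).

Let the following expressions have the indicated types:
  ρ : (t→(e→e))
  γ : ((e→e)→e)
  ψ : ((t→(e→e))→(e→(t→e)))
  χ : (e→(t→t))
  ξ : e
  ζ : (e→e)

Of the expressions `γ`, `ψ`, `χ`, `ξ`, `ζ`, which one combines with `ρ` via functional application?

γ : ((e→e)→e) — does not combine with ρ.
ψ — combines: ψ : ((t→(e→e))→(e→(t→e))) takes ρ : (t→(e→e)) as argument, giving (e→(t→e)).
χ : (e→(t→t)) — does not combine with ρ.
ξ : e — does not combine with ρ.
ζ : (e→e) — does not combine with ρ.

ψ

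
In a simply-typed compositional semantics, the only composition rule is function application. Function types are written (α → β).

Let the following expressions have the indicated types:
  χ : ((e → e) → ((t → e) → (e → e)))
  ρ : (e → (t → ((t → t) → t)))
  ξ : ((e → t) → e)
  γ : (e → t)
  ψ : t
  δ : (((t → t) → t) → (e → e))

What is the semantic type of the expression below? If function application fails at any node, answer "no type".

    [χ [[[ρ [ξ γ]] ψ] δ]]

[ξ γ]: functor ξ : ((e → t) → e), argument γ : (e → t); result e.
[ρ [ξ γ]]: functor ρ : (e → (t → ((t → t) → t))), argument [ξ γ] : e; result (t → ((t → t) → t)).
[[ρ [ξ γ]] ψ]: functor [ρ [ξ γ]] : (t → ((t → t) → t)), argument ψ : t; result ((t → t) → t).
[[[ρ [ξ γ]] ψ] δ]: functor δ : (((t → t) → t) → (e → e)), argument [[ρ [ξ γ]] ψ] : ((t → t) → t); result (e → e).
[χ [[[ρ [ξ γ]] ψ] δ]]: functor χ : ((e → e) → ((t → e) → (e → e))), argument [[[ρ [ξ γ]] ψ] δ] : (e → e); result ((t → e) → (e → e)).

((t → e) → (e → e))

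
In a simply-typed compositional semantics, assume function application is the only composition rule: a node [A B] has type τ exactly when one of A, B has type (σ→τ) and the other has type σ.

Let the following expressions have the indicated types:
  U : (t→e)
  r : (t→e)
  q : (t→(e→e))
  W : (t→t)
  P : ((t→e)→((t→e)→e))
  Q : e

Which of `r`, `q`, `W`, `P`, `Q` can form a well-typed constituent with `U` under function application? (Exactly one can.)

P

r : (t→e) — U needs t; r needs t; neither fits.
q : (t→(e→e)) — U needs t; q needs t; neither fits.
W : (t→t) — U needs t; W needs t; neither fits.
P — combines: P : ((t→e)→((t→e)→e)) takes U : (t→e) as argument, giving ((t→e)→e).
Q : e — U needs t; Q needs nothing (atomic); neither fits.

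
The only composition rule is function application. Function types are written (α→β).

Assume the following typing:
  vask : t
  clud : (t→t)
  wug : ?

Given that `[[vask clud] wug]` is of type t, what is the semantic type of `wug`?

(t→t)

[[vask clud] wug] is required to be t. [vask clud] : t cannot yield t as functor, so wug : (t→t).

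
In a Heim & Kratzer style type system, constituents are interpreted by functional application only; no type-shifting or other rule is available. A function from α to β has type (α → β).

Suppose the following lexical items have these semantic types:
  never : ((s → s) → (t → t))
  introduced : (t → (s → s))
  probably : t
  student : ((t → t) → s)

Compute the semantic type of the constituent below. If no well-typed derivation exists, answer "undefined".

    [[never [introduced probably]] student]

s

At [introduced probably], introduced : (t → (s → s)) takes probably : t, giving (s → s).
At [never [introduced probably]], never : ((s → s) → (t → t)) takes [introduced probably] : (s → s), giving (t → t).
At [[never [introduced probably]] student], student : ((t → t) → s) takes [never [introduced probably]] : (t → t), giving s.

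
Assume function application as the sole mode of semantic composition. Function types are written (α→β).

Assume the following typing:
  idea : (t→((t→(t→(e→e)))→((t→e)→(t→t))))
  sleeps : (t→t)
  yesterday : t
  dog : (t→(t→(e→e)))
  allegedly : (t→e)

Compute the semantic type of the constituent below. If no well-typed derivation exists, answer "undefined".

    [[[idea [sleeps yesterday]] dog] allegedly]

(t→t)

At [sleeps yesterday], sleeps : (t→t) takes yesterday : t, giving t.
At [idea [sleeps yesterday]], idea : (t→((t→(t→(e→e)))→((t→e)→(t→t)))) takes [sleeps yesterday] : t, giving ((t→(t→(e→e)))→((t→e)→(t→t))).
At [[idea [sleeps yesterday]] dog], [idea [sleeps yesterday]] : ((t→(t→(e→e)))→((t→e)→(t→t))) takes dog : (t→(t→(e→e))), giving ((t→e)→(t→t)).
At [[[idea [sleeps yesterday]] dog] allegedly], [[idea [sleeps yesterday]] dog] : ((t→e)→(t→t)) takes allegedly : (t→e), giving (t→t).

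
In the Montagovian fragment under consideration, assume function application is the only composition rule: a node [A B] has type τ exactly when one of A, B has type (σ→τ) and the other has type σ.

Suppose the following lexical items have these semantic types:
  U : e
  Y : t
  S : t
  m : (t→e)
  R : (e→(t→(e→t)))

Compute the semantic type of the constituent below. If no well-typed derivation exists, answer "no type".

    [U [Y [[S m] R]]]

[S m]: m is (t→e), S is t; result e.
[[S m] R]: R is (e→(t→(e→t))), [S m] is e; result (t→(e→t)).
[Y [[S m] R]]: [[S m] R] is (t→(e→t)), Y is t; result (e→t).
[U [Y [[S m] R]]]: [Y [[S m] R]] is (e→t), U is e; result t.

t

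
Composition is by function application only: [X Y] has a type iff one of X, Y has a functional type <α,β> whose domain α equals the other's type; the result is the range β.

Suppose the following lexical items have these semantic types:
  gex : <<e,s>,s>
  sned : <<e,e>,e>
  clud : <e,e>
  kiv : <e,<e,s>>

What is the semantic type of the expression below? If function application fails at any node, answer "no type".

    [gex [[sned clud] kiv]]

s

[sned clud] — sned of type <<e,e>,e> combines with clud of type <e,e>: type e.
[[sned clud] kiv] — kiv of type <e,<e,s>> combines with [sned clud] of type e: type <e,s>.
[gex [[sned clud] kiv]] — gex of type <<e,s>,s> combines with [[sned clud] kiv] of type <e,s>: type s.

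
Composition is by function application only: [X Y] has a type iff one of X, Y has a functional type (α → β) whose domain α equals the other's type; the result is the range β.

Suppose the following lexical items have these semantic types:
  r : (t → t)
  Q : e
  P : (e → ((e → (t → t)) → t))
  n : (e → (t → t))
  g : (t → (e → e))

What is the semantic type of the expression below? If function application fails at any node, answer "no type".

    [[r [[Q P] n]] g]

[Q P]: functor P : (e → ((e → (t → t)) → t)), argument Q : e; result ((e → (t → t)) → t).
[[Q P] n]: functor [Q P] : ((e → (t → t)) → t), argument n : (e → (t → t)); result t.
[r [[Q P] n]]: functor r : (t → t), argument [[Q P] n] : t; result t.
[[r [[Q P] n]] g]: functor g : (t → (e → e)), argument [r [[Q P] n]] : t; result (e → e).

(e → e)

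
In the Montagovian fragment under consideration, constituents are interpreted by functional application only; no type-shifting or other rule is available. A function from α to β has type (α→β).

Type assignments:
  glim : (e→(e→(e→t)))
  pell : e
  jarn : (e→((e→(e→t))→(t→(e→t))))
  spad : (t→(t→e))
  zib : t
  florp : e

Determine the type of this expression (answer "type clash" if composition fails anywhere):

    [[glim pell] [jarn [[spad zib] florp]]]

type clash

At [glim pell], glim : (e→(e→(e→t))) takes pell : e, giving (e→(e→t)).
At [spad zib], spad : (t→(t→e)) takes zib : t, giving (t→e).
[[spad zib] florp]: (t→e) with e — neither is a function whose domain matches the other; composition fails here.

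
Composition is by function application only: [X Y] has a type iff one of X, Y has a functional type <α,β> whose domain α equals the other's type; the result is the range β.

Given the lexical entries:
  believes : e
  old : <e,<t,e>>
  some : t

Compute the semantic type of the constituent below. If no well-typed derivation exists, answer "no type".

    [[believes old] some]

[believes old] — old of type <e,<t,e>> combines with believes of type e: type <t,e>.
[[believes old] some] — [believes old] of type <t,e> combines with some of type t: type e.

e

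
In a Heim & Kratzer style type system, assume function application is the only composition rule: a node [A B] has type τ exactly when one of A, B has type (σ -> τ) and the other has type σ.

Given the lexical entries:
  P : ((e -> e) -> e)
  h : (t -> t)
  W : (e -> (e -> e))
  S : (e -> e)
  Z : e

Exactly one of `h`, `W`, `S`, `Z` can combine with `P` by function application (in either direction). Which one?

S

h : (t -> t) — no; P wants (e -> e), and h wants t.
W : (e -> (e -> e)) — no; P wants (e -> e), and W wants e.
S — combines: P : ((e -> e) -> e) takes S : (e -> e) as argument, giving e.
Z : e — no; P wants (e -> e), and Z wants nothing (atomic).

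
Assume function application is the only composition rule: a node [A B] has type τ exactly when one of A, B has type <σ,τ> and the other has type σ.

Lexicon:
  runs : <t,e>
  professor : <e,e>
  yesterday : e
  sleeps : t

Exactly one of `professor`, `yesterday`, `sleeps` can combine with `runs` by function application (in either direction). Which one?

sleeps

professor : <e,e> — does not combine with runs.
yesterday : e — does not combine with runs.
sleeps — combines: runs : <t,e> takes sleeps : t as argument, giving e.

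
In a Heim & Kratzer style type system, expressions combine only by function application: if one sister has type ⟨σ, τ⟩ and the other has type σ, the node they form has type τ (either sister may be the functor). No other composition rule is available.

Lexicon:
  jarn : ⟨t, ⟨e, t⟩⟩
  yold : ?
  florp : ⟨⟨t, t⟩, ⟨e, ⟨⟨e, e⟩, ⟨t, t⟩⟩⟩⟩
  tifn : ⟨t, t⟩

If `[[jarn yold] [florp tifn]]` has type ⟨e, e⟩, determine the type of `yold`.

⟨⟨t, ⟨e, t⟩⟩, ⟨⟨e, ⟨⟨e, e⟩, ⟨t, t⟩⟩⟩, ⟨e, e⟩⟩⟩

At [[jarn yold] [florp tifn]] (required: ⟨e, e⟩): [florp tifn] is ⟨e, ⟨⟨e, e⟩, ⟨t, t⟩⟩⟩, which is not a function with range ⟨e, e⟩; hence [jarn yold] is the functor — type ⟨⟨e, ⟨⟨e, e⟩, ⟨t, t⟩⟩⟩, ⟨e, e⟩⟩.
At [jarn yold] (required: ⟨⟨e, ⟨⟨e, e⟩, ⟨t, t⟩⟩⟩, ⟨e, e⟩⟩): jarn is ⟨t, ⟨e, t⟩⟩, which is not a function with range ⟨⟨e, ⟨⟨e, e⟩, ⟨t, t⟩⟩⟩, ⟨e, e⟩⟩; hence yold is the functor — type ⟨⟨t, ⟨e, t⟩⟩, ⟨⟨e, ⟨⟨e, e⟩, ⟨t, t⟩⟩⟩, ⟨e, e⟩⟩⟩.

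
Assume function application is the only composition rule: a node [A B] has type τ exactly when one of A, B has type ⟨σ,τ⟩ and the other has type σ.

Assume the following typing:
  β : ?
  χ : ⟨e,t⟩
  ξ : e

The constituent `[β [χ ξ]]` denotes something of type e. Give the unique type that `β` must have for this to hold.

At [β [χ ξ]] (required: e): [χ ξ] is t, which is not a function with range e; hence β is the functor — type ⟨t,e⟩.

⟨t,e⟩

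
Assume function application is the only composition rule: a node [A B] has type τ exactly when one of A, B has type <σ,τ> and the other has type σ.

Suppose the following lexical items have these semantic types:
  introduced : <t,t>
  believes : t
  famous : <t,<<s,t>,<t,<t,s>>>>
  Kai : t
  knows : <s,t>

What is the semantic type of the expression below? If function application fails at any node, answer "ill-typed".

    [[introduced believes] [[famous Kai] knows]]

At [introduced believes], introduced : <t,t> takes believes : t, giving t.
At [famous Kai], famous : <t,<<s,t>,<t,<t,s>>>> takes Kai : t, giving <<s,t>,<t,<t,s>>>.
At [[famous Kai] knows], [famous Kai] : <<s,t>,<t,<t,s>>> takes knows : <s,t>, giving <t,<t,s>>.
At [[introduced believes] [[famous Kai] knows]], [[famous Kai] knows] : <t,<t,s>> takes [introduced believes] : t, giving <t,s>.

<t,s>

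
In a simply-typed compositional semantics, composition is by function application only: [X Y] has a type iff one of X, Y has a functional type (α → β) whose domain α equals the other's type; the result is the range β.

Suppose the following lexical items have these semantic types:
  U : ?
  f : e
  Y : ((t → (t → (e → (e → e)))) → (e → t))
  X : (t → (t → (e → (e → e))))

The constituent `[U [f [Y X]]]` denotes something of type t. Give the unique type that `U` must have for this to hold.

(t → t)

[U [f [Y X]]] must have type t. The sister [f [Y X]] has type t; that is not a function onto t, so U must be the functor, of type (t → t).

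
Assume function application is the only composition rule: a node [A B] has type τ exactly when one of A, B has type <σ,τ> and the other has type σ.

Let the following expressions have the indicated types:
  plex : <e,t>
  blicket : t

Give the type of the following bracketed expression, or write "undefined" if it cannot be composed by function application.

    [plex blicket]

[plex blicket]: <e,t> and t cannot combine by function application — type clash.

undefined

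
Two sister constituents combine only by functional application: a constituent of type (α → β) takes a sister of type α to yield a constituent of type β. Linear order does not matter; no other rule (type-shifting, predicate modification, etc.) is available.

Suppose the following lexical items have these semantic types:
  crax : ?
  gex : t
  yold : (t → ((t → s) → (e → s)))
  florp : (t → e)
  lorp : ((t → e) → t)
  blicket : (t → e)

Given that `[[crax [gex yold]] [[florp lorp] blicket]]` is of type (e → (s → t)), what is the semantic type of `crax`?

[[crax [gex yold]] [[florp lorp] blicket]] must have type (e → (s → t)). The sister [[florp lorp] blicket] has type e; that is not a function onto (e → (s → t)), so [crax [gex yold]] must be the functor, of type (e → (e → (s → t))).
[crax [gex yold]] must have type (e → (e → (s → t))). The sister [gex yold] has type ((t → s) → (e → s)); that is not a function onto (e → (e → (s → t))), so crax must be the functor, of type (((t → s) → (e → s)) → (e → (e → (s → t)))).

(((t → s) → (e → s)) → (e → (e → (s → t))))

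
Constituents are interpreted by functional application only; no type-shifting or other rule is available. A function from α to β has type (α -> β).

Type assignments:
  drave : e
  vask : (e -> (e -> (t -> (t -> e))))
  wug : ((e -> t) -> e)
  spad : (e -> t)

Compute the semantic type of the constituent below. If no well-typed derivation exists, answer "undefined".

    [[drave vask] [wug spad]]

[drave vask] — vask of type (e -> (e -> (t -> (t -> e)))) combines with drave of type e: type (e -> (t -> (t -> e))).
[wug spad] — wug of type ((e -> t) -> e) combines with spad of type (e -> t): type e.
[[drave vask] [wug spad]] — [drave vask] of type (e -> (t -> (t -> e))) combines with [wug spad] of type e: type (t -> (t -> e)).

(t -> (t -> e))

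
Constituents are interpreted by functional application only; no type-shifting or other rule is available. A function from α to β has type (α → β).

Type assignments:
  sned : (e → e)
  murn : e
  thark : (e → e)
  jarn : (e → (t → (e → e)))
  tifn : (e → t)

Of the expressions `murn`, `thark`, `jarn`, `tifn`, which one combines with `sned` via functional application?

murn — combines: sned : (e → e) takes murn : e as argument, giving e.
thark : (e → e) — does not combine with sned.
jarn : (e → (t → (e → e))) — does not combine with sned.
tifn : (e → t) — does not combine with sned.

murn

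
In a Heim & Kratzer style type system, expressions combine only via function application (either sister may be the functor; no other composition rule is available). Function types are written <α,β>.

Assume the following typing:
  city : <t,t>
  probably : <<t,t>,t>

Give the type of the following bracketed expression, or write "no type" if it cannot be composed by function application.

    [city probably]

[city probably] — probably of type <<t,t>,t> combines with city of type <t,t>: type t.

t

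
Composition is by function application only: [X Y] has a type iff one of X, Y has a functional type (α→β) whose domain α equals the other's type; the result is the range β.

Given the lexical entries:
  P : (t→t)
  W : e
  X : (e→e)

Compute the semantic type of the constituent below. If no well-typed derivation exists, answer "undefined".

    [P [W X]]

undefined

[W X]: functor X : (e→e), argument W : e; result e.
[P [W X]]: (t→t) with e — neither is a function whose domain matches the other; composition fails here.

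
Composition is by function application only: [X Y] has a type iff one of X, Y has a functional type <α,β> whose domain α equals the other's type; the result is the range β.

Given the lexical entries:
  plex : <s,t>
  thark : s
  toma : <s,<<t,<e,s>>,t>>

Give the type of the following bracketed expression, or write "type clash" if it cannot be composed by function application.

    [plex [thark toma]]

type clash

[thark toma]: functor toma : <s,<<t,<e,s>>,t>>, argument thark : s; result <<t,<e,s>>,t>.
[plex [thark toma]]: <s,t> with <<t,<e,s>>,t> — neither is a function whose domain matches the other; composition fails here.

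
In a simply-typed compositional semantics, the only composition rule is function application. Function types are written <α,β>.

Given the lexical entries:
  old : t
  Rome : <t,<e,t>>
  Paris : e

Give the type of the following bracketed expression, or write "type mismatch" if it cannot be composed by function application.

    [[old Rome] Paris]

t

[old Rome]: functor Rome : <t,<e,t>>, argument old : t; result <e,t>.
[[old Rome] Paris]: functor [old Rome] : <e,t>, argument Paris : e; result t.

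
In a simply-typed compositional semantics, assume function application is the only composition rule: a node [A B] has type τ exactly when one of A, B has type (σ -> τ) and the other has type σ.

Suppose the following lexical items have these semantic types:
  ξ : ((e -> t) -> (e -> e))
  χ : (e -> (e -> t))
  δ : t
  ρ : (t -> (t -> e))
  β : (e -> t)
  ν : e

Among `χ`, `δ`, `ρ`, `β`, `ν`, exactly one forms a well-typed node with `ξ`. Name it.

χ : (e -> (e -> t)) — no; ξ wants (e -> t), and χ wants e.
δ : t — no; ξ wants (e -> t), and δ wants nothing (atomic).
ρ : (t -> (t -> e)) — no; ξ wants (e -> t), and ρ wants t.
β — combines: ξ : ((e -> t) -> (e -> e)) takes β : (e -> t) as argument, giving (e -> e).
ν : e — no; ξ wants (e -> t), and ν wants nothing (atomic).

β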